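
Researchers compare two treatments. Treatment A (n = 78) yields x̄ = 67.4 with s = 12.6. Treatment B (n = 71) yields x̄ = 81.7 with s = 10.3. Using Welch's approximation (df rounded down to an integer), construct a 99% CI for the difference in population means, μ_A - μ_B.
(-19.20, -9.40)

Difference: x̄₁ - x̄₂ = -14.30
SE = √(s₁²/n₁ + s₂²/n₂) = √(12.6²/78 + 10.3²/71) = 1.8787
df = 145.37 → 145 (Welch–Satterthwaite, rounded down)
t* = 2.610

CI: -14.30 ± 2.610 · 1.8787 = -14.30 ± 4.90 = (-19.20, -9.40)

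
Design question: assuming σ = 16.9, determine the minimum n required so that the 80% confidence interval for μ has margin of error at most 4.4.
n ≥ 25

For margin E ≤ 4.4:
n ≥ (z* · σ / E)²
n ≥ (1.282 · 16.9 / 4.4)²
n ≥ 24.25

Minimum n = 25 (rounding up)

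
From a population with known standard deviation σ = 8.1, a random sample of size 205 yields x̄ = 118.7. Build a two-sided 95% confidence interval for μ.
(117.59, 119.81)

z-interval (σ known):
z* = 1.960 for 95% confidence

Margin of error = z* · σ/√n = 1.960 · 8.1/√205 = 1.11

CI: (118.7 - 1.11, 118.7 + 1.11) = (117.59, 119.81)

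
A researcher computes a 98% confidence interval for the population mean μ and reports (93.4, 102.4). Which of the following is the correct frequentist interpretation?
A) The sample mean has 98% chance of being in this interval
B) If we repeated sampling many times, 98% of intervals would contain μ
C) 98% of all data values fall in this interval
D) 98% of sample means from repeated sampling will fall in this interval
B

A) Wrong — x̄ is observed and sits in the interval by construction.
B) Correct — this is the frequentist long-run coverage interpretation.
C) Wrong — a CI is about the parameter μ, not individual data values.
D) Wrong — coverage applies to intervals containing μ, not to future x̄ values.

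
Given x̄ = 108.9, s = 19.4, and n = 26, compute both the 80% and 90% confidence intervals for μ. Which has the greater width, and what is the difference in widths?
90% CI is wider by 2.99

df = 25
80% CI: t* = 1.316, (103.89, 113.91), width = 2 · t* · s/√n = 10.01
90% CI: t* = 1.708, (102.40, 115.40), width = 2 · t* · s/√n = 13.00

The 90% CI is wider by 13.00 - 10.01 = 2.99.
Higher confidence requires a wider interval.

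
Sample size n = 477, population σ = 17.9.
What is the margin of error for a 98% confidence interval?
Margin of error = 1.91

Margin of error = z* · σ/√n
= 2.326 · 17.9/√477
= 2.326 · 17.9/21.8403
= 1.91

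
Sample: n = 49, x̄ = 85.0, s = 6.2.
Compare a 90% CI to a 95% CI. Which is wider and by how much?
95% CI is wider by 0.59

df = 48
90% CI: t* = 1.677, (83.51, 86.49), width = 2 · t* · s/√n = 2.97
95% CI: t* = 2.011, (83.22, 86.78), width = 2 · t* · s/√n = 3.56

The 95% CI is wider by 3.56 - 2.97 = 0.59.
Higher confidence requires a wider interval.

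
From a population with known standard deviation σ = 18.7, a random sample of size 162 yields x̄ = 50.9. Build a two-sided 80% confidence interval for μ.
(49.02, 52.78)

z-interval (σ known):
z* = 1.282 for 80% confidence

Margin of error = z* · σ/√n = 1.282 · 18.7/√162 = 1.88

CI: (50.9 - 1.88, 50.9 + 1.88) = (49.02, 52.78)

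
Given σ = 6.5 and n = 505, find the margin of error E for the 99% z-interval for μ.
Margin of error = 0.75

Margin of error = z* · σ/√n
= 2.576 · 6.5/√505
= 2.576 · 6.5/22.4722
= 0.75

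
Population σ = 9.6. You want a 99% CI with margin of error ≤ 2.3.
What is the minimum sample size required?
n ≥ 116

For margin E ≤ 2.3:
n ≥ (z* · σ / E)²
n ≥ (2.576 · 9.6 / 2.3)²
n ≥ 115.61

Minimum n = 116 (rounding up)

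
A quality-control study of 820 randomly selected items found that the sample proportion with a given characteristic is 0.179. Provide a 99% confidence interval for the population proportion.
(0.145, 0.213)

Proportion CI:
SE = √(p̂(1-p̂)/n) = √(0.179 · 0.821 / 820) = 0.01339

z* = 2.576
Margin = z* · SE = 2.576 · 0.01339 = 0.0345

CI: 0.179 ± 0.0345 = (0.145, 0.213)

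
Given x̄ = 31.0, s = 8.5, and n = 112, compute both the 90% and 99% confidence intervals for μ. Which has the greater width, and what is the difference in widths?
99% CI is wider by 1.55

df = 111
90% CI: t* = 1.659, (29.67, 32.33), width = 2 · t* · s/√n = 2.66
99% CI: t* = 2.621, (28.89, 33.11), width = 2 · t* · s/√n = 4.21

The 99% CI is wider by 4.21 - 2.66 = 1.55.
Higher confidence requires a wider interval.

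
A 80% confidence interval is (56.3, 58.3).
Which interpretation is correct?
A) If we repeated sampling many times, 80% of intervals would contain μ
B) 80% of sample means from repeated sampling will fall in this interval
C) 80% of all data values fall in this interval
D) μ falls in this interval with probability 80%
A

A) Correct — this is the frequentist long-run coverage interpretation.
B) Wrong — coverage applies to intervals containing μ, not to future x̄ values.
C) Wrong — a CI is about the parameter μ, not individual data values.
D) Wrong — μ is fixed; the randomness lives in the interval, not in μ.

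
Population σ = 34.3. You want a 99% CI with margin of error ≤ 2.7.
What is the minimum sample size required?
n ≥ 1071

For margin E ≤ 2.7:
n ≥ (z* · σ / E)²
n ≥ (2.576 · 34.3 / 2.7)²
n ≥ 1070.91

Minimum n = 1071 (rounding up)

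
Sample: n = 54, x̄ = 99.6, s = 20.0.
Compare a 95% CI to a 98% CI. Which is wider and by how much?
98% CI is wider by 2.14

df = 53
95% CI: t* = 2.006, (94.14, 105.06), width = 2 · t* · s/√n = 10.92
98% CI: t* = 2.399, (93.07, 106.13), width = 2 · t* · s/√n = 13.06

The 98% CI is wider by 13.06 - 10.92 = 2.14.
Higher confidence requires a wider interval.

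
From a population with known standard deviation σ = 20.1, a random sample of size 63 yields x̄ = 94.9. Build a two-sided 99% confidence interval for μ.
(88.38, 101.42)

z-interval (σ known):
z* = 2.576 for 99% confidence

Margin of error = z* · σ/√n = 2.576 · 20.1/√63 = 6.52

CI: (94.9 - 6.52, 94.9 + 6.52) = (88.38, 101.42)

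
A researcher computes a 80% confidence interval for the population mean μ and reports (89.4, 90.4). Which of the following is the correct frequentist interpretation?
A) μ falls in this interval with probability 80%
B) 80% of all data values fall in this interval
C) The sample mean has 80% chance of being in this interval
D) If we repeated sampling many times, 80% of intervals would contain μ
D

A) Wrong — μ is fixed; the randomness lives in the interval, not in μ.
B) Wrong — a CI is about the parameter μ, not individual data values.
C) Wrong — x̄ is observed and sits in the interval by construction.
D) Correct — this is the frequentist long-run coverage interpretation.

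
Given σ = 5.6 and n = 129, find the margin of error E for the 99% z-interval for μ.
Margin of error = 1.27

Margin of error = z* · σ/√n
= 2.576 · 5.6/√129
= 2.576 · 5.6/11.3578
= 1.27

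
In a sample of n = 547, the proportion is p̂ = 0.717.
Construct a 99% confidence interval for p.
(0.667, 0.767)

Proportion CI:
SE = √(p̂(1-p̂)/n) = √(0.717 · 0.283 / 547) = 0.01926

z* = 2.576
Margin = z* · SE = 2.576 · 0.01926 = 0.0496

CI: 0.717 ± 0.0496 = (0.667, 0.767)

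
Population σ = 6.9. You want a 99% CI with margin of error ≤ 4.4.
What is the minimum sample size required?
n ≥ 17

For margin E ≤ 4.4:
n ≥ (z* · σ / E)²
n ≥ (2.576 · 6.9 / 4.4)²
n ≥ 16.32

Minimum n = 17 (rounding up)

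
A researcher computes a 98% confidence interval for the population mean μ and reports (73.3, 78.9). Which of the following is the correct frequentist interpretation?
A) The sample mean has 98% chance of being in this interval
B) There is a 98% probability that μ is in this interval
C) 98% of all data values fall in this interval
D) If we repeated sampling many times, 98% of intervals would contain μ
D

A) Wrong — x̄ is observed and sits in the interval by construction.
B) Wrong — μ is fixed; the randomness lives in the interval, not in μ.
C) Wrong — a CI is about the parameter μ, not individual data values.
D) Correct — this is the frequentist long-run coverage interpretation.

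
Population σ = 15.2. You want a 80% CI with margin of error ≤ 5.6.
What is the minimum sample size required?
n ≥ 13

For margin E ≤ 5.6:
n ≥ (z* · σ / E)²
n ≥ (1.282 · 15.2 / 5.6)²
n ≥ 12.11

Minimum n = 13 (rounding up)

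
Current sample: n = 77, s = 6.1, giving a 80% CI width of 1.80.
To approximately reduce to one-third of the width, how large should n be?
n ≈ 693

CI width ∝ 1/√n
To reduce width by factor 3, need √n to grow by 3 → need 3² = 9 times as many samples.

Current: n = 77, width = 1.80
New: n = 693, width ≈ 0.59

Width reduced by factor of 1.80/0.59 = 3.05.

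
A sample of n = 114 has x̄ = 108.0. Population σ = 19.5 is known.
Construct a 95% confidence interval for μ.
(104.42, 111.58)

z-interval (σ known):
z* = 1.960 for 95% confidence

Margin of error = z* · σ/√n = 1.960 · 19.5/√114 = 3.58

CI: (108.0 - 3.58, 108.0 + 3.58) = (104.42, 111.58)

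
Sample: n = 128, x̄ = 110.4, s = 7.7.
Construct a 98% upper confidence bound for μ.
μ ≤ 111.81

Upper bound (one-sided):
t* = 2.075 (one-sided for 98%)
Upper bound = x̄ + t* · s/√n = 110.4 + 2.075 · 7.7/√128 = 111.81

We are 98% confident that μ ≤ 111.81.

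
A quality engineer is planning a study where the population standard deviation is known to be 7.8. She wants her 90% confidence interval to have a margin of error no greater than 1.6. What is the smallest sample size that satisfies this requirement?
n ≥ 65

For margin E ≤ 1.6:
n ≥ (z* · σ / E)²
n ≥ (1.645 · 7.8 / 1.6)²
n ≥ 64.31

Minimum n = 65 (rounding up)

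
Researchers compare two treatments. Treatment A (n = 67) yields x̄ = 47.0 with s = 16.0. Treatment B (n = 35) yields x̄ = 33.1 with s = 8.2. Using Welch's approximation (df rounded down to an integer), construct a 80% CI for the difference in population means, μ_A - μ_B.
(10.81, 16.99)

Difference: x̄₁ - x̄₂ = 13.90
SE = √(s₁²/n₁ + s₂²/n₂) = √(16.0²/67 + 8.2²/35) = 2.3963
df = 99.99 → 99 (Welch–Satterthwaite, rounded down)
t* = 1.290

CI: 13.90 ± 1.290 · 2.3963 = 13.90 ± 3.09 = (10.81, 16.99)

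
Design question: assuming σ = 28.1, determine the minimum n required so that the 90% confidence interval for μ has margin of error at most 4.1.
n ≥ 128

For margin E ≤ 4.1:
n ≥ (z* · σ / E)²
n ≥ (1.645 · 28.1 / 4.1)²
n ≥ 127.11

Minimum n = 128 (rounding up)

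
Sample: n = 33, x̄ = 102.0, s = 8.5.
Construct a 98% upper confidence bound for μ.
μ ≤ 105.17

Upper bound (one-sided):
t* = 2.141 (one-sided for 98%)
Upper bound = x̄ + t* · s/√n = 102.0 + 2.141 · 8.5/√33 = 105.17

We are 98% confident that μ ≤ 105.17.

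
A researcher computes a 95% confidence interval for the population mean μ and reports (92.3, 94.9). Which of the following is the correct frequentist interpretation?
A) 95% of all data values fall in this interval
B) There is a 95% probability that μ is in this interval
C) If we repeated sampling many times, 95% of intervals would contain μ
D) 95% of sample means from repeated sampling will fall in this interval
C

A) Wrong — a CI is about the parameter μ, not individual data values.
B) Wrong — μ is fixed; the randomness lives in the interval, not in μ.
C) Correct — this is the frequentist long-run coverage interpretation.
D) Wrong — coverage applies to intervals containing μ, not to future x̄ values.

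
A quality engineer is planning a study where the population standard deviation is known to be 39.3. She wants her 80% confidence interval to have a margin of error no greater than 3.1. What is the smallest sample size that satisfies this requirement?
n ≥ 265

For margin E ≤ 3.1:
n ≥ (z* · σ / E)²
n ≥ (1.282 · 39.3 / 3.1)²
n ≥ 264.14

Minimum n = 265 (rounding up)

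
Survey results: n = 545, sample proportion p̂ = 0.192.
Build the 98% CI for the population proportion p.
(0.153, 0.231)

Proportion CI:
SE = √(p̂(1-p̂)/n) = √(0.192 · 0.808 / 545) = 0.01687

z* = 2.326
Margin = z* · SE = 2.326 · 0.01687 = 0.0392

CI: 0.192 ± 0.0392 = (0.153, 0.231)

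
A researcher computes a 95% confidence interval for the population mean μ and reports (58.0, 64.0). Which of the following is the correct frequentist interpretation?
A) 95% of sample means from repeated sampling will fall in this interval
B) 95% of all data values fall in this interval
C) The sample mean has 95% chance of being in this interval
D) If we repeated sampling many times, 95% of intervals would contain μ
D

A) Wrong — coverage applies to intervals containing μ, not to future x̄ values.
B) Wrong — a CI is about the parameter μ, not individual data values.
C) Wrong — x̄ is observed and sits in the interval by construction.
D) Correct — this is the frequentist long-run coverage interpretation.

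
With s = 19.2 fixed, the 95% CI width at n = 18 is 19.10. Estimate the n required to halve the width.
n ≈ 72

CI width ∝ 1/√n
To reduce width by factor 2, need √n to grow by 2 → need 2² = 4 times as many samples.

Current: n = 18, width = 19.10
New: n = 72, width ≈ 9.02

Width reduced by factor of 19.10/9.02 = 2.12.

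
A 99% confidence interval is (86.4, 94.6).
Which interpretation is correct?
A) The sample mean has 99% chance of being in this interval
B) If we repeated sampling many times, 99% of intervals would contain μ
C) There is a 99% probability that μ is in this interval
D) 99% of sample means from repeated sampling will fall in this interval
B

A) Wrong — x̄ is observed and sits in the interval by construction.
B) Correct — this is the frequentist long-run coverage interpretation.
C) Wrong — μ is fixed; the randomness lives in the interval, not in μ.
D) Wrong — coverage applies to intervals containing μ, not to future x̄ values.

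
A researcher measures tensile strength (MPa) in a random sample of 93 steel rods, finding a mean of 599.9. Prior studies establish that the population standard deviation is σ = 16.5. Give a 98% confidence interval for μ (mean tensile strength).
(595.92, 603.88)

z-interval (σ known):
z* = 2.326 for 98% confidence

Margin of error = z* · σ/√n = 2.326 · 16.5/√93 = 3.98

CI: (599.9 - 3.98, 599.9 + 3.98) = (595.92, 603.88)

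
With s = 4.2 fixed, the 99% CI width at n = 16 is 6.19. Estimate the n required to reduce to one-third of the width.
n ≈ 144

CI width ∝ 1/√n
To reduce width by factor 3, need √n to grow by 3 → need 3² = 9 times as many samples.

Current: n = 16, width = 6.19
New: n = 144, width ≈ 1.83

Width reduced by factor of 6.19/1.83 = 3.38.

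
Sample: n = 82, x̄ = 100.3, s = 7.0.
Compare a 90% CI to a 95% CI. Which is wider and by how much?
95% CI is wider by 0.51

df = 81
90% CI: t* = 1.664, (99.01, 101.59), width = 2 · t* · s/√n = 2.57
95% CI: t* = 1.990, (98.76, 101.84), width = 2 · t* · s/√n = 3.08

The 95% CI is wider by 3.08 - 2.57 = 0.51.
Higher confidence requires a wider interval.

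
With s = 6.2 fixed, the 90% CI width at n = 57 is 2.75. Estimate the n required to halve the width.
n ≈ 228

CI width ∝ 1/√n
To reduce width by factor 2, need √n to grow by 2 → need 2² = 4 times as many samples.

Current: n = 57, width = 2.75
New: n = 228, width ≈ 1.36

Width reduced by factor of 2.75/1.36 = 2.02.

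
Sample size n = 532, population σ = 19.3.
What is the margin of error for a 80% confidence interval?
Margin of error = 1.07

Margin of error = z* · σ/√n
= 1.282 · 19.3/√532
= 1.282 · 19.3/23.0651
= 1.07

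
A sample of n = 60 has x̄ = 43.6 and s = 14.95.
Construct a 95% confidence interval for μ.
(39.74, 47.46)

t-interval (σ unknown):
df = n - 1 = 59
t* = 2.001 for 95% confidence

Margin of error = t* · s/√n = 2.001 · 14.95/√60 = 3.86

CI: (39.74, 47.46)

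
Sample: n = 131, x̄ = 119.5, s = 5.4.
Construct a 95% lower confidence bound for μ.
μ ≥ 118.72

Lower bound (one-sided):
t* = 1.657 (one-sided for 95%)
Lower bound = x̄ - t* · s/√n = 119.5 - 1.657 · 5.4/√131 = 118.72

We are 95% confident that μ ≥ 118.72.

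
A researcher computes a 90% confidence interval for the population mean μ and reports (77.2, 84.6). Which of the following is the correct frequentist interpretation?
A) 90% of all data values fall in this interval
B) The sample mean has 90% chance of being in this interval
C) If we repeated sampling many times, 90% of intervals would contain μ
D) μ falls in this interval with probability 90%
C

A) Wrong — a CI is about the parameter μ, not individual data values.
B) Wrong — x̄ is observed and sits in the interval by construction.
C) Correct — this is the frequentist long-run coverage interpretation.
D) Wrong — μ is fixed; the randomness lives in the interval, not in μ.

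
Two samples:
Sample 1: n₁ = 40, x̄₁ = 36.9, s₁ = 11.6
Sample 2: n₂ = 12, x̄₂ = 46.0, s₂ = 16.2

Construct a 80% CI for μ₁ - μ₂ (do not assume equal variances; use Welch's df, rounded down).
(-15.86, -2.34)

Difference: x̄₁ - x̄₂ = -9.10
SE = √(s₁²/n₁ + s₂²/n₂) = √(11.6²/40 + 16.2²/12) = 5.0233
df = 14.55 → 14 (Welch–Satterthwaite, rounded down)
t* = 1.345

CI: -9.10 ± 1.345 · 5.0233 = -9.10 ± 6.76 = (-15.86, -2.34)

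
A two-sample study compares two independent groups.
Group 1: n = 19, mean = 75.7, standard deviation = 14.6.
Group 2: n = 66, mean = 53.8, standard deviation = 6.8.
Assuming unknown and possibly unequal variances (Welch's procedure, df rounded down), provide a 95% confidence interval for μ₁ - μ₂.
(14.70, 29.10)

Difference: x̄₁ - x̄₂ = 21.90
SE = √(s₁²/n₁ + s₂²/n₂) = √(14.6²/19 + 6.8²/66) = 3.4525
df = 20.30 → 20 (Welch–Satterthwaite, rounded down)
t* = 2.086

CI: 21.90 ± 2.086 · 3.4525 = 21.90 ± 7.20 = (14.70, 29.10)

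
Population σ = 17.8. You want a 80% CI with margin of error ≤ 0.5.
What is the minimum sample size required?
n ≥ 2083

For margin E ≤ 0.5:
n ≥ (z* · σ / E)²
n ≥ (1.282 · 17.8 / 0.5)²
n ≥ 2082.94

Minimum n = 2083 (rounding up)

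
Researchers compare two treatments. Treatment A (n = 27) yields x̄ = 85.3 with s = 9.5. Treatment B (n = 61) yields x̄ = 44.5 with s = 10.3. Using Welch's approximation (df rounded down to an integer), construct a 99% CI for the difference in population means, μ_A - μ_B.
(34.78, 46.82)

Difference: x̄₁ - x̄₂ = 40.80
SE = √(s₁²/n₁ + s₂²/n₂) = √(9.5²/27 + 10.3²/61) = 2.2543
df = 53.79 → 53 (Welch–Satterthwaite, rounded down)
t* = 2.672

CI: 40.80 ± 2.672 · 2.2543 = 40.80 ± 6.02 = (34.78, 46.82)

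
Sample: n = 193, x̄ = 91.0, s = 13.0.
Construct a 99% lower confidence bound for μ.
μ ≥ 88.80

Lower bound (one-sided):
t* = 2.346 (one-sided for 99%)
Lower bound = x̄ - t* · s/√n = 91.0 - 2.346 · 13.0/√193 = 88.80

We are 99% confident that μ ≥ 88.80.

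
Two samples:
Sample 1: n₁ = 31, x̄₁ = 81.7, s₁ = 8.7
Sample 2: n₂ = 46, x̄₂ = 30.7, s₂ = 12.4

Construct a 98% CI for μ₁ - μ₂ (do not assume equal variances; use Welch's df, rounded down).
(45.28, 56.72)

Difference: x̄₁ - x̄₂ = 51.00
SE = √(s₁²/n₁ + s₂²/n₂) = √(8.7²/31 + 12.4²/46) = 2.4050
df = 74.85 → 74 (Welch–Satterthwaite, rounded down)
t* = 2.378

CI: 51.00 ± 2.378 · 2.4050 = 51.00 ± 5.72 = (45.28, 56.72)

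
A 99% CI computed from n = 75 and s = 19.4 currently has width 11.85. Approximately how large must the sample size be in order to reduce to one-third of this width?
n ≈ 675

CI width ∝ 1/√n
To reduce width by factor 3, need √n to grow by 3 → need 3² = 9 times as many samples.

Current: n = 75, width = 11.85
New: n = 675, width ≈ 3.86

Width reduced by factor of 11.85/3.86 = 3.07.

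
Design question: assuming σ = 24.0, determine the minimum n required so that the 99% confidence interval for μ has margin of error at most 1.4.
n ≥ 1951

For margin E ≤ 1.4:
n ≥ (z* · σ / E)²
n ≥ (2.576 · 24.0 / 1.4)²
n ≥ 1950.11

Minimum n = 1951 (rounding up)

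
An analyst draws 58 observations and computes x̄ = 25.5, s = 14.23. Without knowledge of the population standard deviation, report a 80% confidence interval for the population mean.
(23.08, 27.92)

t-interval (σ unknown):
df = n - 1 = 57
t* = 1.297 for 80% confidence

Margin of error = t* · s/√n = 1.297 · 14.23/√58 = 2.42

CI: (23.08, 27.92)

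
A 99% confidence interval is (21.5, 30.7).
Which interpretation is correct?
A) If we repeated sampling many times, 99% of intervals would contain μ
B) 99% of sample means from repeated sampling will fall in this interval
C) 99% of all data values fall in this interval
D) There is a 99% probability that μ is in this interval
A

A) Correct — this is the frequentist long-run coverage interpretation.
B) Wrong — coverage applies to intervals containing μ, not to future x̄ values.
C) Wrong — a CI is about the parameter μ, not individual data values.
D) Wrong — μ is fixed; the randomness lives in the interval, not in μ.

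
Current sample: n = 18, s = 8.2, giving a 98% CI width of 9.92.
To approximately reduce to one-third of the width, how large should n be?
n ≈ 162

CI width ∝ 1/√n
To reduce width by factor 3, need √n to grow by 3 → need 3² = 9 times as many samples.

Current: n = 18, width = 9.92
New: n = 162, width ≈ 3.03

Width reduced by factor of 9.92/3.03 = 3.27.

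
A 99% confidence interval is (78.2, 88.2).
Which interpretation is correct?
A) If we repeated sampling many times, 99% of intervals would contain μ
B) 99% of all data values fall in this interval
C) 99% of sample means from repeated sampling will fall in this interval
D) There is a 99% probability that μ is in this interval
A

A) Correct — this is the frequentist long-run coverage interpretation.
B) Wrong — a CI is about the parameter μ, not individual data values.
C) Wrong — coverage applies to intervals containing μ, not to future x̄ values.
D) Wrong — μ is fixed; the randomness lives in the interval, not in μ.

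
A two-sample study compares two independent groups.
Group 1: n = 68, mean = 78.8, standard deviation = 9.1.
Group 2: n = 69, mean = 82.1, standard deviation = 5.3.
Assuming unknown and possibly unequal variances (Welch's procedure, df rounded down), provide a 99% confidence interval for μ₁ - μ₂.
(-6.64, 0.04)

Difference: x̄₁ - x̄₂ = -3.30
SE = √(s₁²/n₁ + s₂²/n₂) = √(9.1²/68 + 5.3²/69) = 1.2747
df = 107.45 → 107 (Welch–Satterthwaite, rounded down)
t* = 2.623

CI: -3.30 ± 2.623 · 1.2747 = -3.30 ± 3.34 = (-6.64, 0.04)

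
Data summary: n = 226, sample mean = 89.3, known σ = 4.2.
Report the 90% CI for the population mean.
(88.84, 89.76)

z-interval (σ known):
z* = 1.645 for 90% confidence

Margin of error = z* · σ/√n = 1.645 · 4.2/√226 = 0.46

CI: (89.3 - 0.46, 89.3 + 0.46) = (88.84, 89.76)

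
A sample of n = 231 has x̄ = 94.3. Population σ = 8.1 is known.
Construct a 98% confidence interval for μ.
(93.06, 95.54)

z-interval (σ known):
z* = 2.326 for 98% confidence

Margin of error = z* · σ/√n = 2.326 · 8.1/√231 = 1.24

CI: (94.3 - 1.24, 94.3 + 1.24) = (93.06, 95.54)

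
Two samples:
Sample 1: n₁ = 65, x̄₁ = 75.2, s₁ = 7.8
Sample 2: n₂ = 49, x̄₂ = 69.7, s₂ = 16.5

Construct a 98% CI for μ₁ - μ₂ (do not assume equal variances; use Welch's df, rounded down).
(-0.58, 11.58)

Difference: x̄₁ - x̄₂ = 5.50
SE = √(s₁²/n₁ + s₂²/n₂) = √(7.8²/65 + 16.5²/49) = 2.5480
df = 64.17 → 64 (Welch–Satterthwaite, rounded down)
t* = 2.386

CI: 5.50 ± 2.386 · 2.5480 = 5.50 ± 6.08 = (-0.58, 11.58)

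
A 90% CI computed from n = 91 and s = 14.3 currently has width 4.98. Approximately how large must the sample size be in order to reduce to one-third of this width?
n ≈ 819

CI width ∝ 1/√n
To reduce width by factor 3, need √n to grow by 3 → need 3² = 9 times as many samples.

Current: n = 91, width = 4.98
New: n = 819, width ≈ 1.65

Width reduced by factor of 4.98/1.65 = 3.02.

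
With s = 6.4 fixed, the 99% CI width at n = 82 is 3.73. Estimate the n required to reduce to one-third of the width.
n ≈ 738

CI width ∝ 1/√n
To reduce width by factor 3, need √n to grow by 3 → need 3² = 9 times as many samples.

Current: n = 82, width = 3.73
New: n = 738, width ≈ 1.22

Width reduced by factor of 3.73/1.22 = 3.06.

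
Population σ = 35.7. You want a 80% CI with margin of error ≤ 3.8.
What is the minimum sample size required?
n ≥ 146

For margin E ≤ 3.8:
n ≥ (z* · σ / E)²
n ≥ (1.282 · 35.7 / 3.8)²
n ≥ 145.06

Minimum n = 146 (rounding up)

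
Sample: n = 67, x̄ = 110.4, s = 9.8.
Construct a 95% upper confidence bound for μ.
μ ≤ 112.40

Upper bound (one-sided):
t* = 1.668 (one-sided for 95%)
Upper bound = x̄ + t* · s/√n = 110.4 + 1.668 · 9.8/√67 = 112.40

We are 95% confident that μ ≤ 112.40.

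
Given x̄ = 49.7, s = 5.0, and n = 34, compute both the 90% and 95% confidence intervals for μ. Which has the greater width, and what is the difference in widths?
95% CI is wider by 0.59

df = 33
90% CI: t* = 1.692, (48.25, 51.15), width = 2 · t* · s/√n = 2.90
95% CI: t* = 2.035, (47.96, 51.44), width = 2 · t* · s/√n = 3.49

The 95% CI is wider by 3.49 - 2.90 = 0.59.
Higher confidence requires a wider interval.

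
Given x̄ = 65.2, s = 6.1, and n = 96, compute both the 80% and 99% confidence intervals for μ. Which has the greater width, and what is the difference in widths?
99% CI is wider by 1.66

df = 95
80% CI: t* = 1.291, (64.40, 66.00), width = 2 · t* · s/√n = 1.61
99% CI: t* = 2.629, (63.56, 66.84), width = 2 · t* · s/√n = 3.27

The 99% CI is wider by 3.27 - 1.61 = 1.66.
Higher confidence requires a wider interval.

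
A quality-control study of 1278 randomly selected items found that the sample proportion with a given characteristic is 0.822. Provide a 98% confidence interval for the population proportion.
(0.797, 0.847)

Proportion CI:
SE = √(p̂(1-p̂)/n) = √(0.822 · 0.178 / 1278) = 0.01070

z* = 2.326
Margin = z* · SE = 2.326 · 0.01070 = 0.0249

CI: 0.822 ± 0.0249 = (0.797, 0.847)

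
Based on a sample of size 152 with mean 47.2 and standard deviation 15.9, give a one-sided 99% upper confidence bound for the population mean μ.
μ ≤ 50.23

Upper bound (one-sided):
t* = 2.351 (one-sided for 99%)
Upper bound = x̄ + t* · s/√n = 47.2 + 2.351 · 15.9/√152 = 50.23

We are 99% confident that μ ≤ 50.23.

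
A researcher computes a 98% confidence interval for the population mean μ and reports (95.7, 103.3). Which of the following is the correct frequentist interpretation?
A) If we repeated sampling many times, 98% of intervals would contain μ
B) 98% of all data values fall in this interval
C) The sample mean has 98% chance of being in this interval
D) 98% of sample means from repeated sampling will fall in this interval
A

A) Correct — this is the frequentist long-run coverage interpretation.
B) Wrong — a CI is about the parameter μ, not individual data values.
C) Wrong — x̄ is observed and sits in the interval by construction.
D) Wrong — coverage applies to intervals containing μ, not to future x̄ values.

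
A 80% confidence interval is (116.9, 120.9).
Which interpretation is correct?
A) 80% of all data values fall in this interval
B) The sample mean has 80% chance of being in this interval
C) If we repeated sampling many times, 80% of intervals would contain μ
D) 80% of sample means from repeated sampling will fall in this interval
C

A) Wrong — a CI is about the parameter μ, not individual data values.
B) Wrong — x̄ is observed and sits in the interval by construction.
C) Correct — this is the frequentist long-run coverage interpretation.
D) Wrong — coverage applies to intervals containing μ, not to future x̄ values.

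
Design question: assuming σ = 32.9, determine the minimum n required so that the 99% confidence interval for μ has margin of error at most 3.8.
n ≥ 498

For margin E ≤ 3.8:
n ≥ (z* · σ / E)²
n ≥ (2.576 · 32.9 / 3.8)²
n ≥ 497.41

Minimum n = 498 (rounding up)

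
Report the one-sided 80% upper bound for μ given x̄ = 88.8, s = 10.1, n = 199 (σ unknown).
μ ≤ 89.40

Upper bound (one-sided):
t* = 0.843 (one-sided for 80%)
Upper bound = x̄ + t* · s/√n = 88.8 + 0.843 · 10.1/√199 = 89.40

We are 80% confident that μ ≤ 89.40.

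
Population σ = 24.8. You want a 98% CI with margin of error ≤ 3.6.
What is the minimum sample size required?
n ≥ 257

For margin E ≤ 3.6:
n ≥ (z* · σ / E)²
n ≥ (2.326 · 24.8 / 3.6)²
n ≥ 256.75

Minimum n = 257 (rounding up)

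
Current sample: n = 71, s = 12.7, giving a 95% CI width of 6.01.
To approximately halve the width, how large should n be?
n ≈ 284

CI width ∝ 1/√n
To reduce width by factor 2, need √n to grow by 2 → need 2² = 4 times as many samples.

Current: n = 71, width = 6.01
New: n = 284, width ≈ 2.97

Width reduced by factor of 6.01/2.97 = 2.02.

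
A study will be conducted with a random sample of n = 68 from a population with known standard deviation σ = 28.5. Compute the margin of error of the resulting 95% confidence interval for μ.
Margin of error = 6.77

Margin of error = z* · σ/√n
= 1.960 · 28.5/√68
= 1.960 · 28.5/8.2462
= 6.77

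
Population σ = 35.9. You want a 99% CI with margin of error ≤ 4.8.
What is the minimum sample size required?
n ≥ 372

For margin E ≤ 4.8:
n ≥ (z* · σ / E)²
n ≥ (2.576 · 35.9 / 4.8)²
n ≥ 371.19

Minimum n = 372 (rounding up)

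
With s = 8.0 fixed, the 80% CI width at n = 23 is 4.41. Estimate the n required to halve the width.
n ≈ 92

CI width ∝ 1/√n
To reduce width by factor 2, need √n to grow by 2 → need 2² = 4 times as many samples.

Current: n = 23, width = 4.41
New: n = 92, width ≈ 2.15

Width reduced by factor of 4.41/2.15 = 2.05.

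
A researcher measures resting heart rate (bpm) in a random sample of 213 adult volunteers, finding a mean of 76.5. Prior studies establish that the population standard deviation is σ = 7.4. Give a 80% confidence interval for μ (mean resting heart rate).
(75.85, 77.15)

z-interval (σ known):
z* = 1.282 for 80% confidence

Margin of error = z* · σ/√n = 1.282 · 7.4/√213 = 0.65

CI: (76.5 - 0.65, 76.5 + 0.65) = (75.85, 77.15)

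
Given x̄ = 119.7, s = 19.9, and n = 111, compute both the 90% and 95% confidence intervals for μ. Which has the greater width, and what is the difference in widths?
95% CI is wider by 1.22

df = 110
90% CI: t* = 1.659, (116.57, 122.83), width = 2 · t* · s/√n = 6.27
95% CI: t* = 1.982, (115.96, 123.44), width = 2 · t* · s/√n = 7.49

The 95% CI is wider by 7.49 - 6.27 = 1.22.
Higher confidence requires a wider interval.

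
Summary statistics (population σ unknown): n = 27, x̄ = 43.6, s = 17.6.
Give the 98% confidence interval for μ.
(35.20, 52.00)

t-interval (σ unknown):
df = n - 1 = 26
t* = 2.479 for 98% confidence

Margin of error = t* · s/√n = 2.479 · 17.6/√27 = 8.40

CI: (35.20, 52.00)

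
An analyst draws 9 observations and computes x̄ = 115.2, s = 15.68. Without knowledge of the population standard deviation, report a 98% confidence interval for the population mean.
(100.06, 130.34)

t-interval (σ unknown):
df = n - 1 = 8
t* = 2.896 for 98% confidence

Margin of error = t* · s/√n = 2.896 · 15.68/√9 = 15.14

CI: (100.06, 130.34)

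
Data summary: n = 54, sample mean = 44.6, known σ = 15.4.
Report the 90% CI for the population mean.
(41.15, 48.05)

z-interval (σ known):
z* = 1.645 for 90% confidence

Margin of error = z* · σ/√n = 1.645 · 15.4/√54 = 3.45

CI: (44.6 - 3.45, 44.6 + 3.45) = (41.15, 48.05)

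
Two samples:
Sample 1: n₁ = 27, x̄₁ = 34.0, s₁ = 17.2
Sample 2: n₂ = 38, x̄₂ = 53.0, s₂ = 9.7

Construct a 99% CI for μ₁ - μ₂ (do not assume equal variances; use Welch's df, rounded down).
(-28.95, -9.05)

Difference: x̄₁ - x̄₂ = -19.00
SE = √(s₁²/n₁ + s₂²/n₂) = √(17.2²/27 + 9.7²/38) = 3.6651
df = 37.72 → 37 (Welch–Satterthwaite, rounded down)
t* = 2.715

CI: -19.00 ± 2.715 · 3.6651 = -19.00 ± 9.95 = (-28.95, -9.05)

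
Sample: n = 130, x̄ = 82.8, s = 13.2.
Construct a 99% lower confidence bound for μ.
μ ≥ 80.07

Lower bound (one-sided):
t* = 2.356 (one-sided for 99%)
Lower bound = x̄ - t* · s/√n = 82.8 - 2.356 · 13.2/√130 = 80.07

We are 99% confident that μ ≥ 80.07.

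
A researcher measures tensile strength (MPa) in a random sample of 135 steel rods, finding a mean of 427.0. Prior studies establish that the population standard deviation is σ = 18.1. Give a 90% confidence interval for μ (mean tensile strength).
(424.44, 429.56)

z-interval (σ known):
z* = 1.645 for 90% confidence

Margin of error = z* · σ/√n = 1.645 · 18.1/√135 = 2.56

CI: (427.0 - 2.56, 427.0 + 2.56) = (424.44, 429.56)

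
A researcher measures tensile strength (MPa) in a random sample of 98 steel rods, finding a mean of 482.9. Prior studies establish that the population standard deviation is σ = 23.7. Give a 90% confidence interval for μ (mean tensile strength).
(478.96, 486.84)

z-interval (σ known):
z* = 1.645 for 90% confidence

Margin of error = z* · σ/√n = 1.645 · 23.7/√98 = 3.94

CI: (482.9 - 3.94, 482.9 + 3.94) = (478.96, 486.84)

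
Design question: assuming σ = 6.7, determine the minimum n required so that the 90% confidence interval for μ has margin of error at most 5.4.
n ≥ 5

For margin E ≤ 5.4:
n ≥ (z* · σ / E)²
n ≥ (1.645 · 6.7 / 5.4)²
n ≥ 4.17

Minimum n = 5 (rounding up)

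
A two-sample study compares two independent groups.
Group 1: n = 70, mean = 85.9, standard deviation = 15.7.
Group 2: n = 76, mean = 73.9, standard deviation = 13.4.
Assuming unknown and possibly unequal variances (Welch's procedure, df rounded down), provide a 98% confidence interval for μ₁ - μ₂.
(6.29, 17.71)

Difference: x̄₁ - x̄₂ = 12.00
SE = √(s₁²/n₁ + s₂²/n₂) = √(15.7²/70 + 13.4²/76) = 2.4257
df = 136.23 → 136 (Welch–Satterthwaite, rounded down)
t* = 2.354

CI: 12.00 ± 2.354 · 2.4257 = 12.00 ± 5.71 = (6.29, 17.71)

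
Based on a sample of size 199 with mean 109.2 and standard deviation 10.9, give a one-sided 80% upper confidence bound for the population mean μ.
μ ≤ 109.85

Upper bound (one-sided):
t* = 0.843 (one-sided for 80%)
Upper bound = x̄ + t* · s/√n = 109.2 + 0.843 · 10.9/√199 = 109.85

We are 80% confident that μ ≤ 109.85.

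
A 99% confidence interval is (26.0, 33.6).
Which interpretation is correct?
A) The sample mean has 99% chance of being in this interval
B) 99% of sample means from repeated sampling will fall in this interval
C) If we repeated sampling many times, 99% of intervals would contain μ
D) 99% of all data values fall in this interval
C

A) Wrong — x̄ is observed and sits in the interval by construction.
B) Wrong — coverage applies to intervals containing μ, not to future x̄ values.
C) Correct — this is the frequentist long-run coverage interpretation.
D) Wrong — a CI is about the parameter μ, not individual data values.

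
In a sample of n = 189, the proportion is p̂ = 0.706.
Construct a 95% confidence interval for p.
(0.641, 0.771)

Proportion CI:
SE = √(p̂(1-p̂)/n) = √(0.706 · 0.294 / 189) = 0.03314

z* = 1.960
Margin = z* · SE = 1.960 · 0.03314 = 0.0650

CI: 0.706 ± 0.0650 = (0.641, 0.771)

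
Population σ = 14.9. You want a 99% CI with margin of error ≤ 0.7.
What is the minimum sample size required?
n ≥ 3007

For margin E ≤ 0.7:
n ≥ (z* · σ / E)²
n ≥ (2.576 · 14.9 / 0.7)²
n ≥ 3006.55

Minimum n = 3007 (rounding up)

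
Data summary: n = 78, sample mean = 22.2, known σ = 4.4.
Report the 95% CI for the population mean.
(21.22, 23.18)

z-interval (σ known):
z* = 1.960 for 95% confidence

Margin of error = z* · σ/√n = 1.960 · 4.4/√78 = 0.98

CI: (22.2 - 0.98, 22.2 + 0.98) = (21.22, 23.18)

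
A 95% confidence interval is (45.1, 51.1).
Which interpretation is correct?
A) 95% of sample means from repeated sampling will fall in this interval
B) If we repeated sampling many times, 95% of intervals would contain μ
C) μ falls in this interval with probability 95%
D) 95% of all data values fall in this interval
B

A) Wrong — coverage applies to intervals containing μ, not to future x̄ values.
B) Correct — this is the frequentist long-run coverage interpretation.
C) Wrong — μ is fixed; the randomness lives in the interval, not in μ.
D) Wrong — a CI is about the parameter μ, not individual data values.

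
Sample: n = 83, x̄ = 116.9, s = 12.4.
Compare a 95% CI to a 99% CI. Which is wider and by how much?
99% CI is wider by 1.77

df = 82
95% CI: t* = 1.989, (114.19, 119.61), width = 2 · t* · s/√n = 5.41
99% CI: t* = 2.637, (113.31, 120.49), width = 2 · t* · s/√n = 7.18

The 99% CI is wider by 7.18 - 5.41 = 1.77.
Higher confidence requires a wider interval.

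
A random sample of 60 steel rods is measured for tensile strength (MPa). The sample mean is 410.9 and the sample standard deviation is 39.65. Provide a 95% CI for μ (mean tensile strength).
(400.66, 421.14)

t-interval (σ unknown):
df = n - 1 = 59
t* = 2.001 for 95% confidence

Margin of error = t* · s/√n = 2.001 · 39.65/√60 = 10.24

CI: (400.66, 421.14)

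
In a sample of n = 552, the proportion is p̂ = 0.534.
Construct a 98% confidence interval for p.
(0.485, 0.583)

Proportion CI:
SE = √(p̂(1-p̂)/n) = √(0.534 · 0.466 / 552) = 0.02123

z* = 2.326
Margin = z* · SE = 2.326 · 0.02123 = 0.0494

CI: 0.534 ± 0.0494 = (0.485, 0.583)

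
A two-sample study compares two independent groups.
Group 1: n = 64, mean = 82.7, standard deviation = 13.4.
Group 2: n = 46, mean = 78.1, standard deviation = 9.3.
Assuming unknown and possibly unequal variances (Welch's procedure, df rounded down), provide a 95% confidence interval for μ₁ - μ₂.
(0.31, 8.89)

Difference: x̄₁ - x̄₂ = 4.60
SE = √(s₁²/n₁ + s₂²/n₂) = √(13.4²/64 + 9.3²/46) = 2.1647
df = 107.89 → 107 (Welch–Satterthwaite, rounded down)
t* = 1.982

CI: 4.60 ± 1.982 · 2.1647 = 4.60 ± 4.29 = (0.31, 8.89)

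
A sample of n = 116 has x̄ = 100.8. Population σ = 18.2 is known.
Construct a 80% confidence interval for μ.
(98.63, 102.97)

z-interval (σ known):
z* = 1.282 for 80% confidence

Margin of error = z* · σ/√n = 1.282 · 18.2/√116 = 2.17

CI: (100.8 - 2.17, 100.8 + 2.17) = (98.63, 102.97)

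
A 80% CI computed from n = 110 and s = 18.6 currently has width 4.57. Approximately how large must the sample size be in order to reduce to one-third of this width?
n ≈ 990

CI width ∝ 1/√n
To reduce width by factor 3, need √n to grow by 3 → need 3² = 9 times as many samples.

Current: n = 110, width = 4.57
New: n = 990, width ≈ 1.52

Width reduced by factor of 4.57/1.52 = 3.01.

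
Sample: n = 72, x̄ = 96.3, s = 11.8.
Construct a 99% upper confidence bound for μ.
μ ≤ 99.61

Upper bound (one-sided):
t* = 2.380 (one-sided for 99%)
Upper bound = x̄ + t* · s/√n = 96.3 + 2.380 · 11.8/√72 = 99.61

We are 99% confident that μ ≤ 99.61.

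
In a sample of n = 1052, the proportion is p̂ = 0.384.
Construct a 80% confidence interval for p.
(0.365, 0.403)

Proportion CI:
SE = √(p̂(1-p̂)/n) = √(0.384 · 0.616 / 1052) = 0.01500

z* = 1.282
Margin = z* · SE = 1.282 · 0.01500 = 0.0192

CI: 0.384 ± 0.0192 = (0.365, 0.403)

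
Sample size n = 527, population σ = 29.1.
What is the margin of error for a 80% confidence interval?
Margin of error = 1.63

Margin of error = z* · σ/√n
= 1.282 · 29.1/√527
= 1.282 · 29.1/22.9565
= 1.63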